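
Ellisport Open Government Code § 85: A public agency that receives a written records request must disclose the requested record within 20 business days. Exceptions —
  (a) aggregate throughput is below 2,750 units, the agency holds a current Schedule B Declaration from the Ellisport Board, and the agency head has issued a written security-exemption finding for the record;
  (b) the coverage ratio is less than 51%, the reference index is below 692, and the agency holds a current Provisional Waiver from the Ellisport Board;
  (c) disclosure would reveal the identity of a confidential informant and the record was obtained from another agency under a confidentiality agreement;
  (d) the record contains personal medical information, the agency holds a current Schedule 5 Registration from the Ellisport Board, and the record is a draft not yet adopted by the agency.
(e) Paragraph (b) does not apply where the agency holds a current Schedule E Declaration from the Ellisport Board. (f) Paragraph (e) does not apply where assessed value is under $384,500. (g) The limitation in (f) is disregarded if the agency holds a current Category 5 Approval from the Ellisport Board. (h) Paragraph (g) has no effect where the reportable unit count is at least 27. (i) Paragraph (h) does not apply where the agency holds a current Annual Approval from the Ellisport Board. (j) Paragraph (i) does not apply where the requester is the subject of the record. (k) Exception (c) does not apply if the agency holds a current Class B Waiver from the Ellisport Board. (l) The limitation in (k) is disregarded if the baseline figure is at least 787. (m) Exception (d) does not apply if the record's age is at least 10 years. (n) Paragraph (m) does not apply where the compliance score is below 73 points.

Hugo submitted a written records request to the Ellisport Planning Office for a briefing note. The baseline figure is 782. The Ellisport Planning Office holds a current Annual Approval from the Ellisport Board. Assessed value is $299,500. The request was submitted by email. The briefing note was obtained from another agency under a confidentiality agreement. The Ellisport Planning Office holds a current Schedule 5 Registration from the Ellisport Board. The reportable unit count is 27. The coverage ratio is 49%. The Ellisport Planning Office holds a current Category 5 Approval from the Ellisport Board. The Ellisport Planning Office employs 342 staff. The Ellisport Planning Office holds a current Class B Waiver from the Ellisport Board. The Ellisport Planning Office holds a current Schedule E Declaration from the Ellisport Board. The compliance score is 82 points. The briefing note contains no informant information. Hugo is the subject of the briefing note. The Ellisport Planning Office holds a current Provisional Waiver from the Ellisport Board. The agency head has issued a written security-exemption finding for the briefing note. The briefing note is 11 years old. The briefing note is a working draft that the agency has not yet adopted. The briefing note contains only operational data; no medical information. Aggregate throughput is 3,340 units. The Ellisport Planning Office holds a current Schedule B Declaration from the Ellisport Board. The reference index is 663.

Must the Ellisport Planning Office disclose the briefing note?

Exception (a) requires that aggregate throughput is below 2,750 units; but aggregate throughput is 3,340 units, not below 2,750 units, so (a) is unavailable.
Exception (b): the coverage ratio is 49%, less than the 51% limit; the reference index is 663, below the 692 limit; a current Provisional Waiver is held — every condition holds. Applying paragraphs (e)–(j): (e) would limit (b) — a current Schedule E Declaration is held — but (f) sets (e) aside: (f) operates against (e): assessed value is $299,500, under the $384,500 limit. (g) would limit (f) — a current Category 5 Approval is held — but (h) sets (g) aside: (h) operates against (g): the reportable unit count is 27, meeting the 27 threshold. (i) would limit (h) — a current Annual Approval is held — but (j) sets (i) aside: (j) operates against (i): Hugo is the subject of the briefing note. Exception (b) stands.
Exception (c) does not apply: the briefing note contains no informant information.
Exception (d) requires that the record contains personal medical information; but the briefing note contains only operational data, so (d) is unavailable.

No — exception (b) applies; the Ellisport Planning Office is not required to disclose the briefing note.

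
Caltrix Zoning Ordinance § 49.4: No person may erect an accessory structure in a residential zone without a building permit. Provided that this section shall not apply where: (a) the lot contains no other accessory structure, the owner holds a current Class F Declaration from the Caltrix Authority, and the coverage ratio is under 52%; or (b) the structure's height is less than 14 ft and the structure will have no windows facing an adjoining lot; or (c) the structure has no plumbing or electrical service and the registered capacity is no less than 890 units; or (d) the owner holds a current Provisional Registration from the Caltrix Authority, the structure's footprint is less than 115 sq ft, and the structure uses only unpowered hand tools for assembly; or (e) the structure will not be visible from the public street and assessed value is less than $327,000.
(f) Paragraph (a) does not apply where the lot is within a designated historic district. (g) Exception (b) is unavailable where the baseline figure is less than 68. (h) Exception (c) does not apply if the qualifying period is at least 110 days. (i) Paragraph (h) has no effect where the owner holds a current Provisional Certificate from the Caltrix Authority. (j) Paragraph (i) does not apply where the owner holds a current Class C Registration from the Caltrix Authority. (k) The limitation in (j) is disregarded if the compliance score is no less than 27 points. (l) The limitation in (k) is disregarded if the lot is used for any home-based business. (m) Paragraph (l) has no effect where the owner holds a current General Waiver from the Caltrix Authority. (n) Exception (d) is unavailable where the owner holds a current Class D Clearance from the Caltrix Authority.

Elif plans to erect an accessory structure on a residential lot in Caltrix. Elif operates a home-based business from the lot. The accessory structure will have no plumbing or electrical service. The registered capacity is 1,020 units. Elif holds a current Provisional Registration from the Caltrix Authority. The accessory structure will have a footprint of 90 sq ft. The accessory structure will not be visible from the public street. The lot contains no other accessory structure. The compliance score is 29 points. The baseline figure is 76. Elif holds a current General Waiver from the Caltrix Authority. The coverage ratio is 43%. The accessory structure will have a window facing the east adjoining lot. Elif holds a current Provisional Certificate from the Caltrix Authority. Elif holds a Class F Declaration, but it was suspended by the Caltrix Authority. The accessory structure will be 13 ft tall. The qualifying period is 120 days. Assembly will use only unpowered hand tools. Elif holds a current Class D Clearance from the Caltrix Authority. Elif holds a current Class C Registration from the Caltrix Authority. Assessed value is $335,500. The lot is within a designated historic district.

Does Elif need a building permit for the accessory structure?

No — exception (c) applies; Elif does not need a building permit.

Exception (a) requires that the owner holds a current Class F Declaration from the Caltrix Authority; but the Class F Declaration is not current, so (a) is unavailable.
Exception (b) does not apply: a window faces an adjoining lot.
Exception (c) is satisfied on its face — there is no plumbing or electrical service; the registered capacity is 1,020 units, meeting the 890 units threshold. Considering the limiting provisions: (h) is engaged (the qualifying period is 120 days, meeting the 110 days threshold), but is itself disapplied by (i): (i) is engaged — a current Provisional Certificate is held. (j) applies (a current Class C Registration is held), but is set aside by (k): (k) operates against (j): the compliance score is 29 points, meeting the 27 points threshold. (l) is triggered (a home-based business operates on the lot), but yields to (m): (m) is engaged — a current General Waiver is held. So (c) applies.
Exception (d): a current Provisional Registration is held; the structure's footprint is 90 sq ft, less than the 115 sq ft limit; assembly uses only hand tools — every condition holds. Turning to paragraph (n): (n) operates against (d): a current Class D Clearance is held. So (d) is unavailable.
Exception (e) requires that assessed value is less than $327,000; but assessed value is $335,500, not less than $327,000, so (e) is unavailable.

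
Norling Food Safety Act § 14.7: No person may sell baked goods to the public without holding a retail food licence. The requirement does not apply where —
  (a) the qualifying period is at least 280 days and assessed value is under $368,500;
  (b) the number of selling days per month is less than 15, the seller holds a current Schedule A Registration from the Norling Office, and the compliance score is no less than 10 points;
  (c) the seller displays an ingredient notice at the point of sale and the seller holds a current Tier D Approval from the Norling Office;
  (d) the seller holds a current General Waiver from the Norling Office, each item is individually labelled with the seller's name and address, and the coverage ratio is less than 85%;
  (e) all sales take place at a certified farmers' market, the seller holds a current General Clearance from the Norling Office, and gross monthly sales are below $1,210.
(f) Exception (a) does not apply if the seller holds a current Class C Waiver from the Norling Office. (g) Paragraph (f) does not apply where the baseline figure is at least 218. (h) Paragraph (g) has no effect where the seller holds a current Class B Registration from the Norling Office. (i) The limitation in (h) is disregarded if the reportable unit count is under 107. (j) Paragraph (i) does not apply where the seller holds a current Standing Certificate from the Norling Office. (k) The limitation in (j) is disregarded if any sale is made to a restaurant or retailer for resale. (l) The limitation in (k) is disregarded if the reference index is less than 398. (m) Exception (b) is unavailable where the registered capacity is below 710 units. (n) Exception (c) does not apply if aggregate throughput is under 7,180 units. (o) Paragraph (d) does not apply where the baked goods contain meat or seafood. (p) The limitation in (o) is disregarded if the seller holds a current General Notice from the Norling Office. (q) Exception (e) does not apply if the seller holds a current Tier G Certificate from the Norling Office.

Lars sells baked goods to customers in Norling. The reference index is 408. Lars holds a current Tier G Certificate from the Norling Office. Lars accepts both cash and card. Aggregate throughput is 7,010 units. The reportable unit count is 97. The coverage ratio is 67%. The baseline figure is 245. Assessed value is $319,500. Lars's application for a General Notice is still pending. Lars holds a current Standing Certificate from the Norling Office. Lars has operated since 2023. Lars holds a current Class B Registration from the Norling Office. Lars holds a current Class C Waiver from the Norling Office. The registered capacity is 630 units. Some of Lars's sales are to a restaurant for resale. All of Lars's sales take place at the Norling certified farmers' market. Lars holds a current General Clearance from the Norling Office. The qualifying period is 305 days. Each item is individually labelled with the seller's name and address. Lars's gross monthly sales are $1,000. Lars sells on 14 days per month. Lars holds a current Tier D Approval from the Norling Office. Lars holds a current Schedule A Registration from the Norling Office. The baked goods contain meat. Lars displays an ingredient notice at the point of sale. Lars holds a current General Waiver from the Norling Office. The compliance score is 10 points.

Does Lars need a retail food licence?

All of (a)'s requirements are met (the qualifying period is 305 days, meeting the 280 days threshold; assessed value is $319,500, under the $368,500 limit). Under paragraphs (f)–(l): (f) is engaged (a current Class C Waiver is held), but is itself disapplied by (g): (g) operates against (f): the baseline figure is 245, meeting the 218 threshold. (h) would limit (g) — a current Class B Registration is held — but (i) sets (h) aside: (i) operates against (h): the reportable unit count is 97, under the 107 limit. (j) would limit (i) — a current Standing Certificate is held — but (k) sets (j) aside: (k) operates against (j): some sales are to a restaurant for resale. (l) is not engaged (the reference index is 408, not less than 398), so (k) stands. (a) remains available.
Exception (b) is satisfied on its face — the number of selling days per month is 14, less than the 15 limit; a current Schedule A Registration is held; the compliance score is 10 points, meeting the 10 points threshold. But: (m) operates against (b): the registered capacity is 630 units, below the 710 units limit. So (b) is unavailable.
All of (c)'s requirements are met (an ingredient notice is displayed; a current Tier D Approval is held). However, paragraph (n) must be considered: (n) applies — aggregate throughput is 7,010 units, under the 7,180 units limit. (c) is therefore removed.
All of (d)'s requirements are met (a current General Waiver is held; items are individually labelled; the coverage ratio is 67%, less than the 85% limit). Turning to paragraphs (o)–(p): (o) is engaged — the baked goods contain meat. (p) is inapplicable (the General Notice is not current), so (o) stands. Exception (d) does not apply.
Exception (e)'s conditions are all satisfied: all sales are at a certified farmers' market; a current General Clearance is held; gross monthly sales are $1,000, below the $1,210 limit. However, paragraph (q) must be considered: (q) is triggered — a current Tier G Certificate is held. So (e) is unavailable.

No — exception (a) applies; Lars is not required to hold a retail food licence.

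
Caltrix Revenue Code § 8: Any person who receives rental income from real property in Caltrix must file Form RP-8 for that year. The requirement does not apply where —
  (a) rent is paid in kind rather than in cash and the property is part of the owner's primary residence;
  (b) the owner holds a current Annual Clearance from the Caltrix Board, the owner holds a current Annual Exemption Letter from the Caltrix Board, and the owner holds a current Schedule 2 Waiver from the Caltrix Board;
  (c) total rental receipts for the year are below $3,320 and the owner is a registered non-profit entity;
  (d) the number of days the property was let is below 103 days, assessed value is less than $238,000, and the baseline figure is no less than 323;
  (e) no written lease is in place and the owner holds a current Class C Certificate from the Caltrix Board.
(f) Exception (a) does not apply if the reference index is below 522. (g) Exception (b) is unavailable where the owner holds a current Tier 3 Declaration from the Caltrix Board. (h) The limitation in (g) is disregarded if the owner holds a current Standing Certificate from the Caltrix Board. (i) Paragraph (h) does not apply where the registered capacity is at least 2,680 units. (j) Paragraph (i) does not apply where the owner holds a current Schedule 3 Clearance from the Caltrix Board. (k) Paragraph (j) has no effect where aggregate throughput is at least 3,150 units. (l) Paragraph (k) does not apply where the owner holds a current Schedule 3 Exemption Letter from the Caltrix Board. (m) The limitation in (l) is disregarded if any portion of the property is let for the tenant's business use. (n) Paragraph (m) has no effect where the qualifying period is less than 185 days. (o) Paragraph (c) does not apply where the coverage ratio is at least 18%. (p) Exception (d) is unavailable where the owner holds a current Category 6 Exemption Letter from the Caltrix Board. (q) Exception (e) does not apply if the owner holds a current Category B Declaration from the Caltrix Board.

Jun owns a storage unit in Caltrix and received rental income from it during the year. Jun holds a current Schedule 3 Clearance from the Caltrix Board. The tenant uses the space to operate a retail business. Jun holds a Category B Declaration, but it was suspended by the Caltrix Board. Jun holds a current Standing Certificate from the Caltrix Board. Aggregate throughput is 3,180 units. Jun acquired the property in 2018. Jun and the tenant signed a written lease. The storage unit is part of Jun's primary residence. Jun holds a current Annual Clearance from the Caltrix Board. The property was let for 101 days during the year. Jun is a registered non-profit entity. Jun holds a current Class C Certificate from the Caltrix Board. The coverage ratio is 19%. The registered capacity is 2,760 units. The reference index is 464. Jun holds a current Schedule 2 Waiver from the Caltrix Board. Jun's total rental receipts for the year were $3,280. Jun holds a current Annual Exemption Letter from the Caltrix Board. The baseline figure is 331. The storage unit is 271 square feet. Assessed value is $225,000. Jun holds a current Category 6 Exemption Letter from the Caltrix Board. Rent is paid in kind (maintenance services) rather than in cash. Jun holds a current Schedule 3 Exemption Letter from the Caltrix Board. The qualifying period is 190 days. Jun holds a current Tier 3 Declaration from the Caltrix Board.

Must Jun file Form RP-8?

Exception (a): rent is paid in kind; the storage unit is part of the primary residence — every condition holds. But applying paragraph (f): (f) operates — the reference index is 464, below the 522 limit. (a) is therefore removed.
Exception (b): a current Annual Clearance is held; a current Annual Exemption Letter is held; a current Schedule 2 Waiver is held — every condition holds. But: (g) operates against (b): a current Tier 3 Declaration is held. (h) would limit (g) — a current Standing Certificate is held — but (i) sets (h) aside: (i) operates — the registered capacity is 2,760 units, meeting the 2,680 units threshold. (j) would limit (i) — a current Schedule 3 Clearance is held — but (k) sets (j) aside: (k) operates against (j): aggregate throughput is 3,180 units, meeting the 3,150 units threshold. (l) would limit (k) — a current Schedule 3 Exemption Letter is held — but (m) sets (l) aside: (m) is triggered — the space is let for business use. (n), which would lift (m), does not operate here — the qualifying period is 190 days, not less than 185 days. So (b) is unavailable.
Exception (c): total rental receipts for the year are $3,280, below the $3,320 limit; Jun is a registered non-profit — every condition holds. But applying paragraph (o): (o) operates against (c): the coverage ratio is 19%, meeting the 18% threshold. Exception (c) does not apply.
Exception (d)'s conditions are all satisfied: the number of days the property was let is 101 days, below the 103 days limit; assessed value is $225,000, less than the $238,000 limit; the baseline figure is 331, meeting the 323 threshold. However, paragraph (p) must be considered: (p) is engaged — a current Category 6 Exemption Letter is held. So (d) is unavailable.
Exception (e) does not apply: a written lease is in place.
Every exception is unavailable, so the rule governs.

Yes — Jun must file Form RP-8.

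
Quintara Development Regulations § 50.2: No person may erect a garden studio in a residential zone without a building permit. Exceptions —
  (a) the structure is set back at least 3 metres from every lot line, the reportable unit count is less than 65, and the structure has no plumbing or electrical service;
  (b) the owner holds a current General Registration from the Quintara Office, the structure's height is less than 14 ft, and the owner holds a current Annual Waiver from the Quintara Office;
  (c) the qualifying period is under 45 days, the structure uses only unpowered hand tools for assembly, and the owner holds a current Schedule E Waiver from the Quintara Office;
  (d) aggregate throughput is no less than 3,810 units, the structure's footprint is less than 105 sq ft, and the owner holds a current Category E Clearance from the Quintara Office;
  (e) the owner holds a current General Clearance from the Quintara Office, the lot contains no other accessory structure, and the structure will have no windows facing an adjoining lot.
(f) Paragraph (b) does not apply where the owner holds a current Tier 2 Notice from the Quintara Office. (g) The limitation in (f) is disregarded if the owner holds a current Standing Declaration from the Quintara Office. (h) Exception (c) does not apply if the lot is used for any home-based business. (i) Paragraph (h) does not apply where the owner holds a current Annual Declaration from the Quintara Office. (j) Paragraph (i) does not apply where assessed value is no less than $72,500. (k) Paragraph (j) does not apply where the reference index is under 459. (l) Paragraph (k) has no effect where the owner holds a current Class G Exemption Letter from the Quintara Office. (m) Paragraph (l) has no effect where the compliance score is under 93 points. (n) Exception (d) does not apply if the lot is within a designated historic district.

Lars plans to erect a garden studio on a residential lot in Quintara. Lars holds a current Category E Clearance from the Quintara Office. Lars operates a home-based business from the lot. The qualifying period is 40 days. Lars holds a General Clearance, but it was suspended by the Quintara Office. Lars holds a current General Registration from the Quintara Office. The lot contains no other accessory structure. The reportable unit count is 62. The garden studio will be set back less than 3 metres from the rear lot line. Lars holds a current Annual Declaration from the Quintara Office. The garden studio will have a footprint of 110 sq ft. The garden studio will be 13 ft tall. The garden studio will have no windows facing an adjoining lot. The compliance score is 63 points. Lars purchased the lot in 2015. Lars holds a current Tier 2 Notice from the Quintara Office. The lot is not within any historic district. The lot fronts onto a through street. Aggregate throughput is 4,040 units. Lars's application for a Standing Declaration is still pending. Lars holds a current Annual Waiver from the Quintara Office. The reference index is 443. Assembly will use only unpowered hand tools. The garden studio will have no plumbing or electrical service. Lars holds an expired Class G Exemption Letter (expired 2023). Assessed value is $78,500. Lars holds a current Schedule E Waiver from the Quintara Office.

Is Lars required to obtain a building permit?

Exception (a) does not apply: the rear setback is under 3 m.
Exception (b): a current General Registration is held; the structure's height is 13 ft, less than the 14 ft limit; a current Annual Waiver is held — every condition holds. But applying paragraphs (f)–(g): (f) operates against (b): a current Tier 2 Notice is held. (g) is not triggered (the Standing Declaration is not current), so (f) stands. (b) is therefore removed.
Exception (c): the qualifying period is 40 days, under the 45 days limit; assembly uses only hand tools; a current Schedule E Waiver is held — every condition holds. Under paragraphs (h)–(m): (h) is engaged (a home-based business operates on the lot), but is overridden by (i): (i) operates against (h): a current Annual Declaration is held. (j) applies (assessed value is $78,500, meeting the $72,500 threshold), but is overridden by (k): (k) operates against (j): the reference index is 443, under the 459 limit. (l), which would lift (k), does not operate here — there is no Class G Exemption Letter in force. (c) remains available.
Exception (d) fails — the structure's footprint is 110 sq ft, not less than 105 sq ft.
Exception (e) does not apply: no current General Clearance is held.

No — exception (c) applies; Lars does not need a building permit.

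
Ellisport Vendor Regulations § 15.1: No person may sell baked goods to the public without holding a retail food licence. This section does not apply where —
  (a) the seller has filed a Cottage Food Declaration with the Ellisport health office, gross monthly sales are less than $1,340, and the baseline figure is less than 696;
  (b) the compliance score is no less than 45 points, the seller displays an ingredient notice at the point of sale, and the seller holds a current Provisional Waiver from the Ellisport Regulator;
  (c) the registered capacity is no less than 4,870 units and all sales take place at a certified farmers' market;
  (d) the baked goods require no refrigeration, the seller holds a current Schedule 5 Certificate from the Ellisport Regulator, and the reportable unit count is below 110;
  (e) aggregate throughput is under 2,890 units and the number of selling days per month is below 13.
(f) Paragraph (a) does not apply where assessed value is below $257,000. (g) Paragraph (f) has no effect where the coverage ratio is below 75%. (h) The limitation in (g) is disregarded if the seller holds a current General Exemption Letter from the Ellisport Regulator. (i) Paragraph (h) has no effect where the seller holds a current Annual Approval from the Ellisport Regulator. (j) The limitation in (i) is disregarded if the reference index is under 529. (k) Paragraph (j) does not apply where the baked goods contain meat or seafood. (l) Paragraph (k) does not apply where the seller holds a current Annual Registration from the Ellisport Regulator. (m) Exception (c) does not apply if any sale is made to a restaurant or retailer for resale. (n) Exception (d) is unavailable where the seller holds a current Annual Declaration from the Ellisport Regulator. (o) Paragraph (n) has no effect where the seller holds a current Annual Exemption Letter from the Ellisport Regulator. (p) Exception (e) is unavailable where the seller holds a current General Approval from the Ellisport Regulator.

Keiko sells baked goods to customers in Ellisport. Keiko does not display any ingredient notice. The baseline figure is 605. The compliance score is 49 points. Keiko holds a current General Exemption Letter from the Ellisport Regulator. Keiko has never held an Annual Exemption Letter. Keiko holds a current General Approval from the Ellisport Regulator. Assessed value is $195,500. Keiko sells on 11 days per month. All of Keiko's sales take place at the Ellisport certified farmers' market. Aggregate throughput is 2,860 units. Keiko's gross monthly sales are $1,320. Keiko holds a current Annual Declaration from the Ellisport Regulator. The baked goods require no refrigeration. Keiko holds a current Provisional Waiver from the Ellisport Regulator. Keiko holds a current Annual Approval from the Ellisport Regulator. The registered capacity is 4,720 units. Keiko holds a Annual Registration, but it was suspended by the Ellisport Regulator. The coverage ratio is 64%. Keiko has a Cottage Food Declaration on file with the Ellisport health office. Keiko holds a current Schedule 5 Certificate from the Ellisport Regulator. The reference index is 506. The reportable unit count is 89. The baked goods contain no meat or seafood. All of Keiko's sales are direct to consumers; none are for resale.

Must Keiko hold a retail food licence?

Yes — Keiko must hold a retail food licence.

All of (a)'s requirements are met (a Cottage Food Declaration is on file; gross monthly sales are $1,320, less than the $1,340 limit; the baseline figure is 605, less than the 696 limit). However, paragraphs (f)–(l) must be considered: (f) operates against (a): assessed value is $195,500, below the $257,000 limit. (g) applies (the coverage ratio is 64%, below the 75% limit), but yields to (h): (h) operates against (g): a current General Exemption Letter is held. (i) applies (a current Annual Approval is held), but is set aside by (j): (j) operates against (i): the reference index is 506, under the 529 limit. (k), which would lift (j), is not triggered — the baked goods contain no meat or seafood. Exception (a) does not apply.
Exception (b) does not apply: no ingredient notice is displayed.
Exception (c) fails — the registered capacity is 4,720 units, short of 4,870 units.
Exception (d) is satisfied on its face — the baked goods are shelf-stable; a current Schedule 5 Certificate is held; the reportable unit count is 89, below the 110 limit. But applying paragraphs (n)–(o): (n) is triggered — a current Annual Declaration is held. (o) is inapplicable (no current Annual Exemption Letter is held), so (n) stands. So (d) is unavailable.
All of (e)'s requirements are met (aggregate throughput is 2,860 units, under the 2,890 units limit; the number of selling days per month is 11, below the 13 limit). However, paragraph (p) must be considered: (p) operates against (e): a current General Approval is held. (e) is therefore removed.
Every exception is unavailable, so the rule governs.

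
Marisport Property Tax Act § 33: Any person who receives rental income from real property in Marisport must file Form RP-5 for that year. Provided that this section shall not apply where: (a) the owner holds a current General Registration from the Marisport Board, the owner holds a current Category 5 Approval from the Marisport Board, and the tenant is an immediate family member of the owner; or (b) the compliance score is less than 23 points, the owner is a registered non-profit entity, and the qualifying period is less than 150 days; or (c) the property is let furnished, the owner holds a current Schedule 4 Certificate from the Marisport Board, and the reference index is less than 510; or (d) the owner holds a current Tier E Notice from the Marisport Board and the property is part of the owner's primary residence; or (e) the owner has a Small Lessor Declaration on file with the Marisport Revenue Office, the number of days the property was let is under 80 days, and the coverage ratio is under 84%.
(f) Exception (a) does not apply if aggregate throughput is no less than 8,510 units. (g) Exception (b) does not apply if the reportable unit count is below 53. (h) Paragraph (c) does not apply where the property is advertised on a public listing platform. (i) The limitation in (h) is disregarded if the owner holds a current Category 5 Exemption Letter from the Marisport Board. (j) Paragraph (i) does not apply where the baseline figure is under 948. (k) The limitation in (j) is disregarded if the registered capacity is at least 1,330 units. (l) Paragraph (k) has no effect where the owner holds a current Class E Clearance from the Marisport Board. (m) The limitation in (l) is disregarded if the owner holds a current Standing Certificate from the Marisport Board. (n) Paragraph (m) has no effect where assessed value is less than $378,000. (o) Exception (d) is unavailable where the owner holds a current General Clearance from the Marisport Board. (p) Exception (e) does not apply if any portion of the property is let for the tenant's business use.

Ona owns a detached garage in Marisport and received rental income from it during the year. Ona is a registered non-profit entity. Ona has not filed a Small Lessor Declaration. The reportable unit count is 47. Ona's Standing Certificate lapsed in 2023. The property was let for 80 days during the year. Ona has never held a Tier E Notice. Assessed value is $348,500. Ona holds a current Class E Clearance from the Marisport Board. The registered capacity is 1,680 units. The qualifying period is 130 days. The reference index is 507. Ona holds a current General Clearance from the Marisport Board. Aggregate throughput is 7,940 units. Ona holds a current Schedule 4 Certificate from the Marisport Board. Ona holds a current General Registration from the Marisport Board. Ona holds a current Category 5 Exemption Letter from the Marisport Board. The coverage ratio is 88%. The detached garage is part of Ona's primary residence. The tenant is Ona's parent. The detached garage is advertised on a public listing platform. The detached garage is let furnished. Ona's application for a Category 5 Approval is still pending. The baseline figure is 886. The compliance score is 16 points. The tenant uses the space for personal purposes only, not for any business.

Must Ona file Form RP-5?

Yes — Ona must file Form RP-5.

Exception (a) fails — the Category 5 Approval is not current.
Exception (b): the compliance score is 16 points, less than the 23 points limit; Ona is a registered non-profit; the qualifying period is 130 days, less than the 150 days limit — every condition holds. But: (g) is engaged — the reportable unit count is 47, below the 53 limit. So (b) is unavailable.
All of (c)'s requirements are met (the property is let furnished; a current Schedule 4 Certificate is held; the reference index is 507, less than the 510 limit). But applying paragraphs (h)–(n): (h) is triggered — the property is publicly advertised. (i) is triggered (a current Category 5 Exemption Letter is held), but is set aside by (j): (j) operates against (i): the baseline figure is 886, under the 948 limit. (k) would limit (j) — the registered capacity is 1,680 units, meeting the 1,330 units threshold — but (l) sets (k) aside: (l) operates against (k): a current Class E Clearance is held. (m), which would lift (l), is not triggered — the Standing Certificate is not current. (c) is therefore removed.
Exception (d) fails — the Tier E Notice is not current.
Exception (e) requires that the owner has a Small Lessor Declaration on file with the Marisport Revenue Office; but no Small Lessor Declaration is on file, so (e) is unavailable.
Every exception is unavailable, so the rule governs.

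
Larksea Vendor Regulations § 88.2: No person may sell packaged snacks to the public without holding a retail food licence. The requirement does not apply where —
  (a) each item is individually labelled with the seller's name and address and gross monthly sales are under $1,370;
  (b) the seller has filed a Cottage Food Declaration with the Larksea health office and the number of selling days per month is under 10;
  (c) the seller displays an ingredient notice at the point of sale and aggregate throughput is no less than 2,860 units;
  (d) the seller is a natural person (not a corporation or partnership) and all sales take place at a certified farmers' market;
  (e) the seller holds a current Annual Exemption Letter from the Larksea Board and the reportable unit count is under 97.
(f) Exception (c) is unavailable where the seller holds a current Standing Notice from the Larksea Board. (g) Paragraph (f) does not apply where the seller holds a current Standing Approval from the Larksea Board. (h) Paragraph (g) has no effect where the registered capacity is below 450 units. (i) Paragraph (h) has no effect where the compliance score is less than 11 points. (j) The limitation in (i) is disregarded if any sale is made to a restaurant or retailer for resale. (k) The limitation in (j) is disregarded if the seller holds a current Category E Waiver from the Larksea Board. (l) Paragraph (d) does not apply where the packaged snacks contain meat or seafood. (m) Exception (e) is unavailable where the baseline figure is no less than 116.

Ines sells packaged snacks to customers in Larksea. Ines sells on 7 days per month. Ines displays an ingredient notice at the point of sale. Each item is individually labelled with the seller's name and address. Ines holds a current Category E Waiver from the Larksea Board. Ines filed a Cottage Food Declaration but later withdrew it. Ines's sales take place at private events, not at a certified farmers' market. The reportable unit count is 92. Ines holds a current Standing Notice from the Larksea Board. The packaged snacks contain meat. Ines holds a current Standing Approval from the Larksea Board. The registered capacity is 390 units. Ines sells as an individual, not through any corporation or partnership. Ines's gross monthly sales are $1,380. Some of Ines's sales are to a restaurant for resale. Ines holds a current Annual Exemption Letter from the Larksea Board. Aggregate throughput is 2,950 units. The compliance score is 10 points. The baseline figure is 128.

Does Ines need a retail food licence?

Exception (a) fails — gross monthly sales are $1,380, not under $1,370.
Exception (b) fails — the Cottage Food Declaration was withdrawn.
All of (c)'s requirements are met (an ingredient notice is displayed; aggregate throughput is 2,950 units, meeting the 2,860 units threshold). As to paragraphs (f)–(k): (f) would limit (c) — a current Standing Notice is held — but (g) sets (f) aside: (g) is triggered — a current Standing Approval is held. (h) applies (the registered capacity is 390 units, below the 450 units limit), but is itself disapplied by (i): (i) operates — the compliance score is 10 points, less than the 11 points limit. (j) operates (some sales are to a restaurant for resale), but yields to (k): (k) operates — a current Category E Waiver is held. (c) remains available.
Exception (d) fails — sales are at private events, not a certified farmers' market.
Exception (e): a current Annual Exemption Letter is held; the reportable unit count is 92, under the 97 limit — every condition holds. But: (m) operates — the baseline figure is 128, meeting the 116 threshold. (e) is therefore removed.

No — exception (c) applies; Ines is not required to hold a retail food licence.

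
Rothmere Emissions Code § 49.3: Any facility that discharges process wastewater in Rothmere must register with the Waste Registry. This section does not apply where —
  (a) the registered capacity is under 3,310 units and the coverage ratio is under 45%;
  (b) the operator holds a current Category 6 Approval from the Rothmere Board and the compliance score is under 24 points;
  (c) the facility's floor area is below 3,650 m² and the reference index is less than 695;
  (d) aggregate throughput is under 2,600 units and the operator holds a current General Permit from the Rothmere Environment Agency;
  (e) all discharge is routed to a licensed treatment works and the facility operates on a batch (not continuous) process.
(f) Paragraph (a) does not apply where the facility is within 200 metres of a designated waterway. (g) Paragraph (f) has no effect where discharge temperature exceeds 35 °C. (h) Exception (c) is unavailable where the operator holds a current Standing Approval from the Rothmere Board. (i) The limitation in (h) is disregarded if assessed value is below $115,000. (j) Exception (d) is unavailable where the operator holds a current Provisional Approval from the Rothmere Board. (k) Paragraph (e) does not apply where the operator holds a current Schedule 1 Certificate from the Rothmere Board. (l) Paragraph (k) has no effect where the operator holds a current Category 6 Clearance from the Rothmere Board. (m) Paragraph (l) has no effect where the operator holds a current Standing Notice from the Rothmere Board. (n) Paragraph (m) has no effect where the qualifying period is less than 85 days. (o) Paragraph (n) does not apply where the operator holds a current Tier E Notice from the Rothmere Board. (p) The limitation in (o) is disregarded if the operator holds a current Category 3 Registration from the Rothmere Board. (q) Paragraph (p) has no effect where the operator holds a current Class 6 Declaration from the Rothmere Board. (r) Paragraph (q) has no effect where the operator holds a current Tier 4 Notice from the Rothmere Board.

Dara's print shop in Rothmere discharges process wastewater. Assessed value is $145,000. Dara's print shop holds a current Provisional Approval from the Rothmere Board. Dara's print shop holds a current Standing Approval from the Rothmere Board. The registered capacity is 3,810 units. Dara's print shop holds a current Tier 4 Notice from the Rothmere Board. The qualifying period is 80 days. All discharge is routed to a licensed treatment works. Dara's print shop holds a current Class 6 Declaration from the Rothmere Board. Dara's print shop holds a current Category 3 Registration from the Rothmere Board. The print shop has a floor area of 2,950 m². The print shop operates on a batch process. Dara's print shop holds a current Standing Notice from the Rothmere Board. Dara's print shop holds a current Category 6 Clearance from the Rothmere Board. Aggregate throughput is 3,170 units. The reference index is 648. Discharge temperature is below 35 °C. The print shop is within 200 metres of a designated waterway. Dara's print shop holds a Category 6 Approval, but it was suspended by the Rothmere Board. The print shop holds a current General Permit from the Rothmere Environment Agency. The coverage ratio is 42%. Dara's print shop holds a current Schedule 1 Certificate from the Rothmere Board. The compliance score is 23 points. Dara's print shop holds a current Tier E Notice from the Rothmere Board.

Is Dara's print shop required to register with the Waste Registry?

No — exception (e) applies; Dara's print shop is not required to register with the Waste Registry.

Exception (a) fails — the registered capacity is 3,810 units, not under 3,310 units.
Exception (b) does not apply: the Category 6 Approval is not current.
All of (c)'s requirements are met (the facility's floor area is 2,950 m², below the 3,650 m² limit; the reference index is 648, less than the 695 limit). But applying paragraphs (h)–(i): (h) operates — a current Standing Approval is held. (i) does not operate here (assessed value is $145,000, not below $115,000), so (h) stands. (c) is therefore removed.
Exception (d) fails — aggregate throughput is 3,170 units, not under 2,600 units.
All of (e)'s requirements are met (discharge is routed to a licensed treatment works; the facility operates on a batch process). Under paragraphs (k)–(r): (k) would limit (e) — a current Schedule 1 Certificate is held — but (l) sets (k) aside: (l) operates — a current Category 6 Clearance is held. (m) would limit (l) — a current Standing Notice is held — but (n) sets (m) aside: (n) operates against (m): the qualifying period is 80 days, less than the 85 days limit. (o) would limit (n) — a current Tier E Notice is held — but (p) sets (o) aside: (p) applies — a current Category 3 Registration is held. (q) would limit (p) — a current Class 6 Declaration is held — but (r) sets (q) aside: (r) applies — a current Tier 4 Notice is held. (e) remains available.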